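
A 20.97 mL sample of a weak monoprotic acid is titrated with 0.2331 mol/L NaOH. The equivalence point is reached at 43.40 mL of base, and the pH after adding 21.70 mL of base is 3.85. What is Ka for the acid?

21.70 mL is half of the equivalence volume, so this is the half-equivalence point where [HA] = [A^-].
At half-equivalence pH = pKa, so pKa = 3.85.
Ka = 10^(-3.85) = 1.4 x 10^-4.

1.4 x 10^-4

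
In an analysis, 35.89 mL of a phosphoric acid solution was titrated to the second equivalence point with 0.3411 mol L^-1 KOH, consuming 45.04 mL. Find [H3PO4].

0.214 M

n(KOH) = 0.3411 x 0.04504 = 0.01536 mol.
At the second equivalence point, 2 mol OH^- react per mol H3PO4, so n(H3PO4) = 0.01536 / 2 = 0.007682 mol.
[H3PO4] = 0.007682 / 0.03589 L = 0.214 M.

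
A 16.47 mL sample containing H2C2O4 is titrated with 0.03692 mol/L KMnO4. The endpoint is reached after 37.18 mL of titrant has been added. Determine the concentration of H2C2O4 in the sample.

0.208 M

n(KMnO4) = 0.03692 x 0.03718 = 0.001373 mol.
From the balanced equation, 2 mol KMnO4 reacts with 5 mol H2C2O4, so n(H2C2O4) = 0.001373 x 5/2 = 0.003432 mol.
[H2C2O4] = 0.003432 / 0.01647 L = 0.208 M.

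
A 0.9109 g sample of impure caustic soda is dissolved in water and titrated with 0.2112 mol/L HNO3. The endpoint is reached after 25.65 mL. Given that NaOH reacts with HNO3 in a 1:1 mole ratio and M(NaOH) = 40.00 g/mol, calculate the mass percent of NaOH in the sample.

n(HNO3) = 0.2112 x 0.02565 = 0.005417 mol.
n(NaOH) = 0.005417 / 1 = 0.005417 mol.
mass of NaOH = 0.005417 x 40.00 = 0.2167 g.
% purity = 0.2167 / 0.9109 x 100 = 23.8%.

23.8%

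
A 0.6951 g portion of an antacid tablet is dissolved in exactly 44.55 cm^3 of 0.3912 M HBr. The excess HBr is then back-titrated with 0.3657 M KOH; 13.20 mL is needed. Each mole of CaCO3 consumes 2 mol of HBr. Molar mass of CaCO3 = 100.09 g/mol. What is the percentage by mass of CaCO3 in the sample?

90.7%

Total n(HBr) added = 0.3912 x 0.04455 = 0.01743 mol.
n(KOH) used = 0.3657 x 0.01320 = 0.004827 mol, which equals the excess n(HBr).
So n(HBr) consumed by the sample = 0.01743 - 0.004827 = 0.01260 mol.
n(CaCO3) = 0.01260 / 2 = 0.006300 mol.
mass CaCO3 = 0.006300 x 100.09 = 0.6306 g, so %CaCO3 = 0.6306/0.6951 x 100 = 90.7%.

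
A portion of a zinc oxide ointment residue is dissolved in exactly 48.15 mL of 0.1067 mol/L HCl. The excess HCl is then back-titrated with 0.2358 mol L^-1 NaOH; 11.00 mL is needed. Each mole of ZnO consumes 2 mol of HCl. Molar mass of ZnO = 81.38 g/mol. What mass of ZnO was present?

0.104 g

Total n(HCl) added = 0.1067 x 0.04815 = 0.005138 mol.
n(NaOH) used = 0.2358 x 0.01100 = 0.002594 mol, which equals the excess n(HCl).
So n(HCl) consumed by the sample = 0.005138 - 0.002594 = 0.002544 mol.
n(ZnO) = 0.002544 / 2 = 0.001272 mol.
mass = 0.001272 mol x 81.38 g/mol = 0.104 g.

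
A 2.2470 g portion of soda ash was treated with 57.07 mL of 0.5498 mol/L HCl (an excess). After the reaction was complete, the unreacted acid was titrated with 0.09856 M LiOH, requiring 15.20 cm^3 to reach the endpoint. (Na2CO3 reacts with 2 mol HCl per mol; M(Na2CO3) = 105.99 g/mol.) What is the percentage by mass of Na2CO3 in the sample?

70.5%

Total n(HCl) added = 0.5498 x 0.05707 = 0.03138 mol.
n(LiOH) used = 0.09856 x 0.01520 = 0.001498 mol, which equals the excess n(HCl).
So n(HCl) consumed by the sample = 0.03138 - 0.001498 = 0.02988 mol.
n(Na2CO3) = 0.02988 / 2 = 0.01494 mol.
mass Na2CO3 = 0.01494 x 105.99 = 1.583 g, so %Na2CO3 = 1.583/2.2470 x 100 = 70.5%.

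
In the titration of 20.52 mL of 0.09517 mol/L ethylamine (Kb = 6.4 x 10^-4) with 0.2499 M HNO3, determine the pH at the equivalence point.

n(C2H5NH2) = 0.09517 x 0.02052 = 0.001953 mol; V(HNO3) at equivalence = 0.001953/0.2499 = 0.007815 L.
At equivalence the base is fully converted to C2H5NH3+; total volume = 0.02833 L, so [C2H5NH3+] = 0.001953/0.02833 = 0.06892 M.
Ka(C2H5NH3+) = Kw/Kb = 1.0e-14 / 6.4 x 10^-4 = 1.56e-11.
[H^+] = sqrt(Ka x [C2H5NH3+]) = sqrt(1.56e-11 x 0.06892) = 1.04e-6 M.
pH = -log(1.04e-6) = 5.98.

5.98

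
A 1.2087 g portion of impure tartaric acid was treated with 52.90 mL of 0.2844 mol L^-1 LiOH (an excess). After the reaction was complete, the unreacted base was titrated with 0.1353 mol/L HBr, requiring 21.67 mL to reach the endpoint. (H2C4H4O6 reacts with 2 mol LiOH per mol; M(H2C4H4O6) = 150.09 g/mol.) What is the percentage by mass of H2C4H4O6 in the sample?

Total n(LiOH) added = 0.2844 x 0.05290 = 0.01504 mol.
n(HBr) used = 0.1353 x 0.02167 = 0.002932 mol, which equals the excess n(LiOH).
So n(LiOH) consumed by the sample = 0.01504 - 0.002932 = 0.01211 mol.
n(H2C4H4O6) = 0.01211 / 2 = 0.006056 mol.
mass H2C4H4O6 = 0.006056 x 150.09 = 0.9090 g, so %H2C4H4O6 = 0.9090/1.2087 x 100 = 75.2%.

75.2%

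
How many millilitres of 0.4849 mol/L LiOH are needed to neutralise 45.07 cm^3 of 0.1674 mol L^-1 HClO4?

n(HClO4) = 0.1674 mol/L x 0.04507 L = 0.007545 mol.
At equivalence n(LiOH) = n(HClO4) = 0.007545 mol.
V(LiOH) = 0.007545 / 0.4849 = 0.01556 L = 15.6 mL.

15.6 mL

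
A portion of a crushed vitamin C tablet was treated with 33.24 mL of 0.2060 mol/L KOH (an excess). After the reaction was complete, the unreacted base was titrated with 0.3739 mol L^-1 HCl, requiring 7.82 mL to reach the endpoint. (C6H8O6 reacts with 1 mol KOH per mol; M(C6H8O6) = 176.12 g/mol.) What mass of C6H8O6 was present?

0.691 g

Total n(KOH) added = 0.2060 x 0.03324 = 0.006847 mol.
n(HCl) used = 0.3739 x 0.007820 = 0.002924 mol, which equals the excess n(KOH).
So n(KOH) consumed by the sample = 0.006847 - 0.002924 = 0.003924 mol.
n(C6H8O6) = 0.003924 / 1 = 0.003924 mol.
mass = 0.003924 mol x 176.12 g/mol = 0.691 g.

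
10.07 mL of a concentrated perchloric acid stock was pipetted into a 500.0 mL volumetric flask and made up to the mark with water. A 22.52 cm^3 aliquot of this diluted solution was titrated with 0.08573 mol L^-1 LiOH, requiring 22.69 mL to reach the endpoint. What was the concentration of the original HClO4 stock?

n(LiOH) = 0.08573 x 0.02269 = 0.001945 mol.
n(HClO4) in the aliquot = 0.001945 mol.
[diluted HClO4] = 0.001945 / 0.02252 = 0.08638 M.
Dilution factor = 500.0/10.07 = 49.65, so [stock] = 0.08638 x 49.65 = 4.29 M.

4.29 M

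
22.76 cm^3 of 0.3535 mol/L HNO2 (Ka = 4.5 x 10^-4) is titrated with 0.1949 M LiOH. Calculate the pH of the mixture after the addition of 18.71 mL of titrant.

Initial n(HNO2) = 0.3535 x 0.02276 = 0.008046 mol.
n(LiOH) added = 0.1949 x 0.01871 = 0.003647 mol, converting that many moles of HNO2 to NO2-.
Remaining n(HNO2) = 0.004399 mol; n(NO2-) = 0.003647 mol.
By Henderson-Hasselbalch, pH = pKa + log([A^-]/[HA]) = 3.35 + log(0.003647/0.004399) = 3.35 + (-0.08) = 3.27.

3.27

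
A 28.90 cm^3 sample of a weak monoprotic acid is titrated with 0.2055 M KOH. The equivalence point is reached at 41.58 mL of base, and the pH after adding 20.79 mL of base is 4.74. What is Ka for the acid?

1.8 x 10^-5

20.79 mL is half of the equivalence volume, so this is the half-equivalence point where [HA] = [A^-].
At half-equivalence pH = pKa, so pKa = 4.74.
Ka = 10^(-4.74) = 1.8 x 10^-5.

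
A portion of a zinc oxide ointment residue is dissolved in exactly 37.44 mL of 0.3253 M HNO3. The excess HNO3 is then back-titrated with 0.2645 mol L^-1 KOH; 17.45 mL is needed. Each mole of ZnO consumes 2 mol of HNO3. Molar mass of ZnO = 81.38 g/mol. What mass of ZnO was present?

0.308 g

Total n(HNO3) added = 0.3253 x 0.03744 = 0.01218 mol.
n(KOH) used = 0.2645 x 0.01745 = 0.004616 mol, which equals the excess n(HNO3).
So n(HNO3) consumed by the sample = 0.01218 - 0.004616 = 0.007564 mol.
n(ZnO) = 0.007564 / 2 = 0.003782 mol.
mass = 0.003782 mol x 81.38 g/mol = 0.308 g.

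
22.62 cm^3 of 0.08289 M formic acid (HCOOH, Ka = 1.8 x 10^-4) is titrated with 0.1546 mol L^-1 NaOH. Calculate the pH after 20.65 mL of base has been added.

12.48

n(acid) = 0.08289 x 0.02262 = 0.001875 mol; n(NaOH) added = 0.1546 x 0.02065 = 0.003192 mol.
Base is in excess by 0.003192 - 0.001875 = 0.001318 mol in a total volume of 0.04327 L.
[OH^-] = 0.001318/0.04327 = 0.03045 M, so pOH = 1.52 and pH = 14.00 - 1.52 = 12.48.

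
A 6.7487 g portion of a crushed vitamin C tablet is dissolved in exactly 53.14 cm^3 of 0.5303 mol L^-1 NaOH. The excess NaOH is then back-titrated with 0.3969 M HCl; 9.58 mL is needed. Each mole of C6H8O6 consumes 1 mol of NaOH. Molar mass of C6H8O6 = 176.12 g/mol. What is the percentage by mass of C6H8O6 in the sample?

Total n(NaOH) added = 0.5303 x 0.05314 = 0.02818 mol.
n(HCl) used = 0.3969 x 0.009580 = 0.003802 mol, which equals the excess n(NaOH).
So n(NaOH) consumed by the sample = 0.02818 - 0.003802 = 0.02438 mol.
n(C6H8O6) = 0.02438 / 1 = 0.02438 mol.
mass C6H8O6 = 0.02438 x 176.12 = 4.293 g, so %C6H8O6 = 4.293/6.7487 x 100 = 63.6%.

63.6%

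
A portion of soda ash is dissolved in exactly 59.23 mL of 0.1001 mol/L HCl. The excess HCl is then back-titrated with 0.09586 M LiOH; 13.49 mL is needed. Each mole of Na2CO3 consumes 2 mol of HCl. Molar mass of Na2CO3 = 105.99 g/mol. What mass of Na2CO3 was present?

0.246 g

Total n(HCl) added = 0.1001 x 0.05923 = 0.005929 mol.
n(LiOH) used = 0.09586 x 0.01349 = 0.001293 mol, which equals the excess n(HCl).
So n(HCl) consumed by the sample = 0.005929 - 0.001293 = 0.004636 mol.
n(Na2CO3) = 0.004636 / 2 = 0.002318 mol.
mass = 0.002318 mol x 105.99 g/mol = 0.246 g.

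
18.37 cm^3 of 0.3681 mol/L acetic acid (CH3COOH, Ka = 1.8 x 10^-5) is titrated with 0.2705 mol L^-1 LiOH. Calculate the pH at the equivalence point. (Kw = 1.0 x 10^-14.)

8.97

n(CH3COOH) = 0.3681 x 0.01837 = 0.006762 mol; V(LiOH) at equivalence = 0.006762/0.2705 = 0.02500 L.
At equivalence all the acid is converted to CH3COO-; total volume = 0.01837 + 0.02500 = 0.04337 L, so [CH3COO-] = 0.006762/0.04337 = 0.1559 M.
Kb = Kw/Ka = 1.0e-14 / 1.8 x 10^-5 = 5.56e-10.
[OH^-] = sqrt(Kb x [CH3COO-]) = sqrt(5.56e-10 x 0.1559) = 9.31e-6 M.
pOH = 5.03, so pH = 14.00 - 5.03 = 8.97.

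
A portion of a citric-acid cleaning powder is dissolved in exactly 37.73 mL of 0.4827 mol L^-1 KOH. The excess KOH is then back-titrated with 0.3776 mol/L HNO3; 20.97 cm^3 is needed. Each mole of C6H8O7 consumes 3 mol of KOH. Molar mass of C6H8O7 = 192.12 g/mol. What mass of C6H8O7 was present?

Total n(KOH) added = 0.4827 x 0.03773 = 0.01821 mol.
n(HNO3) used = 0.3776 x 0.02097 = 0.007918 mol, which equals the excess n(KOH).
So n(KOH) consumed by the sample = 0.01821 - 0.007918 = 0.01029 mol.
n(C6H8O7) = 0.01029 / 3 = 0.003431 mol.
mass = 0.003431 mol x 192.12 g/mol = 0.659 g.

0.659 g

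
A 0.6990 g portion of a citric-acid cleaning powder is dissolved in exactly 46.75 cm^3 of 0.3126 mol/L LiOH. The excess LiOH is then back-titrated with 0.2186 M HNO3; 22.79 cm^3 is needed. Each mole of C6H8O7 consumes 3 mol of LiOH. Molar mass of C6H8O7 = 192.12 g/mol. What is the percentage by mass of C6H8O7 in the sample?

Total n(LiOH) added = 0.3126 x 0.04675 = 0.01461 mol.
n(HNO3) used = 0.2186 x 0.02279 = 0.004982 mol, which equals the excess n(LiOH).
So n(LiOH) consumed by the sample = 0.01461 - 0.004982 = 0.009632 mol.
n(C6H8O7) = 0.009632 / 3 = 0.003211 mol.
mass C6H8O7 = 0.003211 x 192.12 = 0.6168 g, so %C6H8O7 = 0.6168/0.6990 x 100 = 88.2%.

88.2%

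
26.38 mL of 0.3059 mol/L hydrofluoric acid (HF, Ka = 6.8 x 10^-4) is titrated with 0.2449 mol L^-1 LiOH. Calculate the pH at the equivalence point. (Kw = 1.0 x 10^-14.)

8.15

n(HF) = 0.3059 x 0.02638 = 0.008070 mol; V(LiOH) at equivalence = 0.008070/0.2449 = 0.03295 L.
At equivalence all the acid is converted to F-; total volume = 0.02638 + 0.03295 = 0.05933 L, so [F-] = 0.008070/0.05933 = 0.1360 M.
Kb = Kw/Ka = 1.0e-14 / 6.8 x 10^-4 = 1.47e-11.
[OH^-] = sqrt(Kb x [F-]) = sqrt(1.47e-11 x 0.1360) = 1.41e-6 M.
pOH = 5.85, so pH = 14.00 - 5.85 = 8.15.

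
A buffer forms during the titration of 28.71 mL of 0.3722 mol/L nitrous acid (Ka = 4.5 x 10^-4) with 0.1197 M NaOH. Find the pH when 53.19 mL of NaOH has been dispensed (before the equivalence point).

Initial n(HNO2) = 0.3722 x 0.02871 = 0.01069 mol.
n(NaOH) added = 0.1197 x 0.05319 = 0.006367 mol, converting that many moles of HNO2 to NO2-.
Remaining n(HNO2) = 0.004319 mol; n(NO2-) = 0.006367 mol.
By Henderson-Hasselbalch, pH = pKa + log([A^-]/[HA]) = 3.35 + log(0.006367/0.004319) = 3.35 + (+0.17) = 3.52.

3.52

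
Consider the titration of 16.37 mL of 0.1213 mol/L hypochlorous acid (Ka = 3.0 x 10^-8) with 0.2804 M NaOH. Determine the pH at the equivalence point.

10.23

n(HClO) = 0.1213 x 0.01637 = 0.001986 mol; V(NaOH) at equivalence = 0.001986/0.2804 = 0.007082 L.
At equivalence all the acid is converted to ClO-; total volume = 0.01637 + 0.007082 = 0.02345 L, so [ClO-] = 0.001986/0.02345 = 0.08467 M.
Kb = Kw/Ka = 1.0e-14 / 3.0 x 10^-8 = 3.33e-7.
[OH^-] = sqrt(Kb x [ClO-]) = sqrt(3.33e-7 x 0.08467) = 0.000168 M.
pOH = 3.77, so pH = 14.00 - 3.77 = 10.23.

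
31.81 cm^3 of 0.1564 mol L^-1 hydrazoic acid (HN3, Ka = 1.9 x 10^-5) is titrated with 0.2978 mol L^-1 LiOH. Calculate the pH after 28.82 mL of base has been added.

12.77

n(acid) = 0.1564 x 0.03181 = 0.004975 mol; n(LiOH) added = 0.2978 x 0.02882 = 0.008583 mol.
Base is in excess by 0.008583 - 0.004975 = 0.003608 mol in a total volume of 0.06063 L.
[OH^-] = 0.003608/0.06063 = 0.05950 M, so pOH = 1.23 and pH = 14.00 - 1.23 = 12.77.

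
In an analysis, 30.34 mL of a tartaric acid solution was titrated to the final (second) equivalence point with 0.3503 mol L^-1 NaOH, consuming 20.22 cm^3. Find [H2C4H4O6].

n(NaOH) = 0.3503 x 0.02022 = 0.007083 mol.
At the final (second) equivalence point, 2 mol OH^- react per mol H2C4H4O6, so n(H2C4H4O6) = 0.007083 / 2 = 0.003542 mol.
[H2C4H4O6] = 0.003542 / 0.03034 L = 0.117 M.

0.117 M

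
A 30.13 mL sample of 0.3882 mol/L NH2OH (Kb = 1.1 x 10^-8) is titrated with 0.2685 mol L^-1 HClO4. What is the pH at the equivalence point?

3.42

n(NH2OH) = 0.3882 x 0.03013 = 0.01170 mol; V(HClO4) at equivalence = 0.01170/0.2685 = 0.04356 L.
At equivalence the base is fully converted to NH3OH+; total volume = 0.07369 L, so [NH3OH+] = 0.01170/0.07369 = 0.1587 M.
Ka(NH3OH+) = Kw/Kb = 1.0e-14 / 1.1 x 10^-8 = 9.09e-7.
[H^+] = sqrt(Ka x [NH3OH+]) = sqrt(9.09e-7 x 0.1587) = 0.000380 M.
pH = -log(0.000380) = 3.42.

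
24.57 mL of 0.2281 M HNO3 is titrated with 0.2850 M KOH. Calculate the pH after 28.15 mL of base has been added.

n(acid) = 0.2281 x 0.02457 = 0.005604 mol; n(KOH) added = 0.2850 x 0.02815 = 0.008023 mol.
Base is in excess by 0.008023 - 0.005604 = 0.002418 mol in a total volume of 0.05272 L.
[OH^-] = 0.002418/0.05272 = 0.04587 M, so pOH = 1.34 and pH = 14.00 - 1.34 = 12.66.

12.66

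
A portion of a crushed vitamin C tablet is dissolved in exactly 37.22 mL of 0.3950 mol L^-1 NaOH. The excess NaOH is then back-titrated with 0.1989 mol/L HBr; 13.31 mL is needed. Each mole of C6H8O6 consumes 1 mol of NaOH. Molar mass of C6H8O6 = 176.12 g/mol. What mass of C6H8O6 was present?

Total n(NaOH) added = 0.3950 x 0.03722 = 0.01470 mol.
n(HBr) used = 0.1989 x 0.01331 = 0.002647 mol, which equals the excess n(NaOH).
So n(NaOH) consumed by the sample = 0.01470 - 0.002647 = 0.01205 mol.
n(C6H8O6) = 0.01205 / 1 = 0.01205 mol.
mass = 0.01205 mol x 176.12 g/mol = 2.12 g.

2.12 g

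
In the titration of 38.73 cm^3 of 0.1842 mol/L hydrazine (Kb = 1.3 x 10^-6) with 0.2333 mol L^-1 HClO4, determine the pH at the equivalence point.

4.55

n(N2H4) = 0.1842 x 0.03873 = 0.007134 mol; V(HClO4) at equivalence = 0.007134/0.2333 = 0.03058 L.
At equivalence the base is fully converted to N2H5+; total volume = 0.06931 L, so [N2H5+] = 0.007134/0.06931 = 0.1029 M.
Ka(N2H5+) = Kw/Kb = 1.0e-14 / 1.3 x 10^-6 = 7.69e-9.
[H^+] = sqrt(Ka x [N2H5+]) = sqrt(7.69e-9 x 0.1029) = 2.81e-5 M.
pH = -log(2.81e-5) = 4.55.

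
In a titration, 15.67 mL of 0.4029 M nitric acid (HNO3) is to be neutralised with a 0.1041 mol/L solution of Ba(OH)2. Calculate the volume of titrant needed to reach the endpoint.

n(HNO3) = 0.4029 mol/L x 0.01567 L = 0.006313 mol.
The neutralisation is 2 HNO3 : 1 Ba(OH)2, so n(Ba(OH)2) = 0.006313 x 1/2 = 0.003157 mol.
V(Ba(OH)2) = 0.003157 / 0.1041 = 0.03032 L = 30.3 mL.

30.3 mL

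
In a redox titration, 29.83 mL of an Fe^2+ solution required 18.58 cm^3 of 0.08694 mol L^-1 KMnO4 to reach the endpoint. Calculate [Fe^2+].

n(KMnO4) = 0.08694 x 0.01858 = 0.001615 mol.
From the balanced equation, 1 mol KMnO4 reacts with 5 mol Fe^2+, so n(Fe^2+) = 0.001615 x 5/1 = 0.008077 mol.
[Fe^2+] = 0.008077 / 0.02983 L = 0.271 M.

0.271 M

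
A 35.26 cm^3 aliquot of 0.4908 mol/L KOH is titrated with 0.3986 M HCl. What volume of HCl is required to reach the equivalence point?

43.4 mL

n(KOH) = 0.4908 mol/L x 0.03526 L = 0.01731 mol.
At equivalence n(HCl) = n(KOH) = 0.01731 mol.
V(HCl) = 0.01731 / 0.3986 = 0.04342 L = 43.4 mL.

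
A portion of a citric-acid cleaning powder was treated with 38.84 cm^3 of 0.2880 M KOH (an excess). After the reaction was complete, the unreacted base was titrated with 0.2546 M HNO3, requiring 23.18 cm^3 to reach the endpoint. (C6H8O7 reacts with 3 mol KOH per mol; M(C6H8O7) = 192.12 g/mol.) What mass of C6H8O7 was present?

0.338 g

Total n(KOH) added = 0.2880 x 0.03884 = 0.01119 mol.
n(HNO3) used = 0.2546 x 0.02318 = 0.005902 mol, which equals the excess n(KOH).
So n(KOH) consumed by the sample = 0.01119 - 0.005902 = 0.005284 mol.
n(C6H8O7) = 0.005284 / 3 = 0.001761 mol.
mass = 0.001761 mol x 192.12 g/mol = 0.338 g.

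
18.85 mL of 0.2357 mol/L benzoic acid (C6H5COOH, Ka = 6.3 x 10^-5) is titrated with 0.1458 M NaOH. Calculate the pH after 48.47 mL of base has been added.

n(acid) = 0.2357 x 0.01885 = 0.004443 mol; n(NaOH) added = 0.1458 x 0.04847 = 0.007067 mol.
Base is in excess by 0.007067 - 0.004443 = 0.002624 mol in a total volume of 0.06732 L.
[OH^-] = 0.002624/0.06732 = 0.03898 M, so pOH = 1.41 and pH = 14.00 - 1.41 = 12.59.

12.59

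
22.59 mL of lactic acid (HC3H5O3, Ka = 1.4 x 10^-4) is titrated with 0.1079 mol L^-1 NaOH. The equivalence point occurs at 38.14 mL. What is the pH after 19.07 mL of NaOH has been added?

19.07 mL is exactly half the equivalence volume (38.14/2), i.e. the half-equivalence point.
There, n(HA) = n(A^-), so pH = pKa = -log(1.4 x 10^-4) = 3.85.

3.85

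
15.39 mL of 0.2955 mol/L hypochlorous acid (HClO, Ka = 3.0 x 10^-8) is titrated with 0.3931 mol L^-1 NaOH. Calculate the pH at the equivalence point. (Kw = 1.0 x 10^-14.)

10.37

n(HClO) = 0.2955 x 0.01539 = 0.004548 mol; V(NaOH) at equivalence = 0.004548/0.3931 = 0.01157 L.
At equivalence all the acid is converted to ClO-; total volume = 0.01539 + 0.01157 = 0.02696 L, so [ClO-] = 0.004548/0.02696 = 0.1687 M.
Kb = Kw/Ka = 1.0e-14 / 3.0 x 10^-8 = 3.33e-7.
[OH^-] = sqrt(Kb x [ClO-]) = sqrt(3.33e-7 x 0.1687) = 0.000237 M.
pOH = 3.63, so pH = 14.00 - 3.63 = 10.37.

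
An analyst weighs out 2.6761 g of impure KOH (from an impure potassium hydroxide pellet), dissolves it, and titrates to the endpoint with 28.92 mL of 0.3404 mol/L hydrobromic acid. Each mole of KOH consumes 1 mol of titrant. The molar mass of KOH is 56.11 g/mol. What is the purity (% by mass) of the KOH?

n(HBr) = 0.3404 x 0.02892 = 0.009844 mol.
n(KOH) = 0.009844 / 1 = 0.009844 mol.
mass of KOH = 0.009844 x 56.11 = 0.5524 g.
% purity = 0.5524 / 2.6761 x 100 = 20.6%.

20.6%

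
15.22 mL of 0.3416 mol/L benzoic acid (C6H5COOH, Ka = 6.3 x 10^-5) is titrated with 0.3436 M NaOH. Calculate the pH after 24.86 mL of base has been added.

n(acid) = 0.3416 x 0.01522 = 0.005199 mol; n(NaOH) added = 0.3436 x 0.02486 = 0.008542 mol.
Base is in excess by 0.008542 - 0.005199 = 0.003343 mol in a total volume of 0.04008 L.
[OH^-] = 0.003343/0.04008 = 0.08340 M, so pOH = 1.08 and pH = 14.00 - 1.08 = 12.92.

12.92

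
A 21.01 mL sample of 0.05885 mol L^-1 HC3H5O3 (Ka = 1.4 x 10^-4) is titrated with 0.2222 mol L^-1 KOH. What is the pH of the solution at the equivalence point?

8.26

n(HC3H5O3) = 0.05885 x 0.02101 = 0.001236 mol; V(KOH) at equivalence = 0.001236/0.2222 = 0.005565 L.
At equivalence all the acid is converted to C3H5O3-; total volume = 0.02101 + 0.005565 = 0.02657 L, so [C3H5O3-] = 0.001236/0.02657 = 0.04653 M.
Kb = Kw/Ka = 1.0e-14 / 1.4 x 10^-4 = 7.14e-11.
[OH^-] = sqrt(Kb x [C3H5O3-]) = sqrt(7.14e-11 x 0.04653) = 1.82e-6 M.
pOH = 5.74, so pH = 14.00 - 5.74 = 8.26.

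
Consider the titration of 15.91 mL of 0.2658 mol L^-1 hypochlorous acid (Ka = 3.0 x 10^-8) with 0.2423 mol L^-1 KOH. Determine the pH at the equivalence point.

10.31

n(HClO) = 0.2658 x 0.01591 = 0.004229 mol; V(KOH) at equivalence = 0.004229/0.2423 = 0.01745 L.
At equivalence all the acid is converted to ClO-; total volume = 0.01591 + 0.01745 = 0.03336 L, so [ClO-] = 0.004229/0.03336 = 0.1268 M.
Kb = Kw/Ka = 1.0e-14 / 3.0 x 10^-8 = 3.33e-7.
[OH^-] = sqrt(Kb x [ClO-]) = sqrt(3.33e-7 x 0.1268) = 0.000206 M.
pOH = 3.69, so pH = 14.00 - 3.69 = 10.31.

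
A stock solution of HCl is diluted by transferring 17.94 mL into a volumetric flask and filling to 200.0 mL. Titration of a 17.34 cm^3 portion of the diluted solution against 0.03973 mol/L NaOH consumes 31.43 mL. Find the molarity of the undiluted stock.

n(NaOH) = 0.03973 x 0.03143 = 0.001249 mol.
n(HCl) in the aliquot = 0.001249 mol.
[diluted HCl] = 0.001249 / 0.01734 = 0.07201 M.
Dilution factor = 200.0/17.94 = 11.15, so [stock] = 0.07201 x 11.15 = 0.803 M.

0.803 M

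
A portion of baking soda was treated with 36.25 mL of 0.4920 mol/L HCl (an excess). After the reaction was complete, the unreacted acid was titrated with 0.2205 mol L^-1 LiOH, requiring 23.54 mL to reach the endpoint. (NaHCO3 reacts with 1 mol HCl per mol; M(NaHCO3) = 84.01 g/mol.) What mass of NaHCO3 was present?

1.06 g

Total n(HCl) added = 0.4920 x 0.03625 = 0.01784 mol.
n(LiOH) used = 0.2205 x 0.02354 = 0.005191 mol, which equals the excess n(HCl).
So n(HCl) consumed by the sample = 0.01784 - 0.005191 = 0.01264 mol.
n(NaHCO3) = 0.01264 / 1 = 0.01264 mol.
mass = 0.01264 mol x 84.01 g/mol = 1.06 g.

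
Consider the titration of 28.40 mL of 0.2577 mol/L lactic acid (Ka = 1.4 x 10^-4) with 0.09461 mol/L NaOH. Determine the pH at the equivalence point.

n(HC3H5O3) = 0.2577 x 0.02840 = 0.007319 mol; V(NaOH) at equivalence = 0.007319/0.09461 = 0.07736 L.
At equivalence all the acid is converted to C3H5O3-; total volume = 0.02840 + 0.07736 = 0.1058 L, so [C3H5O3-] = 0.007319/0.1058 = 0.06920 M.
Kb = Kw/Ka = 1.0e-14 / 1.4 x 10^-4 = 7.14e-11.
[OH^-] = sqrt(Kb x [C3H5O3-]) = sqrt(7.14e-11 x 0.06920) = 2.22e-6 M.
pOH = 5.65, so pH = 14.00 - 5.65 = 8.35.

8.35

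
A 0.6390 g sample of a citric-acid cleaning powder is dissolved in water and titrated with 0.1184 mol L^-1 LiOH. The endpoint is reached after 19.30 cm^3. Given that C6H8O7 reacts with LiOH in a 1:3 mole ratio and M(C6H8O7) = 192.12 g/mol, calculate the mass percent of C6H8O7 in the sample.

n(LiOH) = 0.1184 x 0.01930 = 0.002285 mol.
n(C6H8O7) = 0.002285 / 3 = 0.0007617 mol.
mass of C6H8O7 = 0.0007617 x 192.12 = 0.1463 g.
% purity = 0.1463 / 0.6390 x 100 = 22.9%.

22.9%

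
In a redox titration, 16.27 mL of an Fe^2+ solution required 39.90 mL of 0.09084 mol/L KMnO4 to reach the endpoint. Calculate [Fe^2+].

1.11 M

n(KMnO4) = 0.09084 x 0.03990 = 0.003625 mol.
From the balanced equation, 1 mol KMnO4 reacts with 5 mol Fe^2+, so n(Fe^2+) = 0.003625 x 5/1 = 0.01812 mol.
[Fe^2+] = 0.01812 / 0.01627 L = 1.11 M.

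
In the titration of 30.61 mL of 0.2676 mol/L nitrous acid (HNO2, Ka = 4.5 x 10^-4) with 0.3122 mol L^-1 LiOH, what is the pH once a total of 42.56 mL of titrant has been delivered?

n(acid) = 0.2676 x 0.03061 = 0.008191 mol; n(LiOH) added = 0.3122 x 0.04256 = 0.01329 mol.
Base is in excess by 0.01329 - 0.008191 = 0.005096 mol in a total volume of 0.07317 L.
[OH^-] = 0.005096/0.07317 = 0.06965 M, so pOH = 1.16 and pH = 14.00 - 1.16 = 12.84.

12.84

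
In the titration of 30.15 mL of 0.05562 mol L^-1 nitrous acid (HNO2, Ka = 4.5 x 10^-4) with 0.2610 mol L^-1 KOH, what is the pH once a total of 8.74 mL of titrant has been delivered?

12.19

n(acid) = 0.05562 x 0.03015 = 0.001677 mol; n(KOH) added = 0.2610 x 0.008740 = 0.002281 mol.
Base is in excess by 0.002281 - 0.001677 = 0.0006042 mol in a total volume of 0.03889 L.
[OH^-] = 0.0006042/0.03889 = 0.01554 M, so pOH = 1.81 and pH = 14.00 - 1.81 = 12.19.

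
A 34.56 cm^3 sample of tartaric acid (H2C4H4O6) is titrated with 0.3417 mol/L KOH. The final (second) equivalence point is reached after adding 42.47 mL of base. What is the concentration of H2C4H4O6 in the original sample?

0.210 M

n(KOH) = 0.3417 x 0.04247 = 0.01451 mol.
At the final (second) equivalence point, 2 mol OH^- react per mol H2C4H4O6, so n(H2C4H4O6) = 0.01451 / 2 = 0.007256 mol.
[H2C4H4O6] = 0.007256 / 0.03456 L = 0.210 M.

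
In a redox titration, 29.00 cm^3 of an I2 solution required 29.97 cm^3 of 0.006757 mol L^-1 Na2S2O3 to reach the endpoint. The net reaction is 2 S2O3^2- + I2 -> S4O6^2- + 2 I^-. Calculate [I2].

n(Na2S2O3) = 0.006757 x 0.02997 = 0.0002025 mol.
From the balanced equation, 2 mol Na2S2O3 reacts with 1 mol I2, so n(I2) = 0.0002025 x 1/2 = 0.0001013 mol.
[I2] = 0.0001013 / 0.02900 L = 0.00349 M.

0.00349 M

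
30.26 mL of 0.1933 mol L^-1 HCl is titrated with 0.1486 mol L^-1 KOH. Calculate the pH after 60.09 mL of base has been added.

12.53

n(acid) = 0.1933 x 0.03026 = 0.005849 mol; n(KOH) added = 0.1486 x 0.06009 = 0.008929 mol.
Base is in excess by 0.008929 - 0.005849 = 0.003080 mol in a total volume of 0.09035 L.
[OH^-] = 0.003080/0.09035 = 0.03409 M, so pOH = 1.47 and pH = 14.00 - 1.47 = 12.53.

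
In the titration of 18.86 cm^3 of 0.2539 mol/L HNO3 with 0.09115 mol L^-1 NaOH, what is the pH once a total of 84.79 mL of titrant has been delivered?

n(acid) = 0.2539 x 0.01886 = 0.004789 mol; n(NaOH) added = 0.09115 x 0.08479 = 0.007729 mol.
Base is in excess by 0.007729 - 0.004789 = 0.002940 mol in a total volume of 0.1037 L.
[OH^-] = 0.002940/0.1037 = 0.02837 M, so pOH = 1.55 and pH = 14.00 - 1.55 = 12.45.

12.45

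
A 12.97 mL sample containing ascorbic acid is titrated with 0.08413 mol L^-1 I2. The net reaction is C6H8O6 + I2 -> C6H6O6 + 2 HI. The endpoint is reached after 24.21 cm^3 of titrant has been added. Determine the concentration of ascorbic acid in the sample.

n(I2) = 0.08413 x 0.02421 = 0.002037 mol.
From the balanced equation, 1 mol I2 reacts with 1 mol ascorbic acid, so n(ascorbic acid) = 0.002037 x 1/1 = 0.002037 mol.
[ascorbic acid] = 0.002037 / 0.01297 L = 0.157 M.

0.157 M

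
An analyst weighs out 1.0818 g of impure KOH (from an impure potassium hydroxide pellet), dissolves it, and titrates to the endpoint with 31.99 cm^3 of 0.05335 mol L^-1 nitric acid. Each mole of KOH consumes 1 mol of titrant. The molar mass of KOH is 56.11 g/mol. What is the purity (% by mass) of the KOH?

n(HNO3) = 0.05335 x 0.03199 = 0.001707 mol.
n(KOH) = 0.001707 / 1 = 0.001707 mol.
mass of KOH = 0.001707 x 56.11 = 0.09576 g.
% purity = 0.09576 / 1.0818 x 100 = 8.85%.

8.85%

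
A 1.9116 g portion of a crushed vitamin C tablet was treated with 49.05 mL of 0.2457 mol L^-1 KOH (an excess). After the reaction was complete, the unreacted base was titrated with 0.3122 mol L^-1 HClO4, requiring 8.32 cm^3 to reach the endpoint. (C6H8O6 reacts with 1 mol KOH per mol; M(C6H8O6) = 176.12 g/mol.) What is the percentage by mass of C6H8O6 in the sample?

Total n(KOH) added = 0.2457 x 0.04905 = 0.01205 mol.
n(HClO4) used = 0.3122 x 0.008320 = 0.002598 mol, which equals the excess n(KOH).
So n(KOH) consumed by the sample = 0.01205 - 0.002598 = 0.009454 mol.
n(C6H8O6) = 0.009454 / 1 = 0.009454 mol.
mass C6H8O6 = 0.009454 x 176.12 = 1.665 g, so %C6H8O6 = 1.665/1.9116 x 100 = 87.1%.

87.1%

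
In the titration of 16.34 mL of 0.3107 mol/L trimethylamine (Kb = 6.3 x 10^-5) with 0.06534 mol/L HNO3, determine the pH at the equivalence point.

5.53

n((CH3)3N) = 0.3107 x 0.01634 = 0.005077 mol; V(HNO3) at equivalence = 0.005077/0.06534 = 0.07770 L.
At equivalence the base is fully converted to (CH3)3NH+; total volume = 0.09404 L, so [(CH3)3NH+] = 0.005077/0.09404 = 0.05399 M.
Ka((CH3)3NH+) = Kw/Kb = 1.0e-14 / 6.3 x 10^-5 = 1.59e-10.
[H^+] = sqrt(Ka x [(CH3)3NH+]) = sqrt(1.59e-10 x 0.05399) = 2.93e-6 M.
pH = -log(2.93e-6) = 5.53.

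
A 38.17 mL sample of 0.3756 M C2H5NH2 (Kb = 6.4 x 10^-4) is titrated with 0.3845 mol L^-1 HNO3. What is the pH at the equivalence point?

n(C2H5NH2) = 0.3756 x 0.03817 = 0.01434 mol; V(HNO3) at equivalence = 0.01434/0.3845 = 0.03729 L.
At equivalence the base is fully converted to C2H5NH3+; total volume = 0.07546 L, so [C2H5NH3+] = 0.01434/0.07546 = 0.1900 M.
Ka(C2H5NH3+) = Kw/Kb = 1.0e-14 / 6.4 x 10^-4 = 1.56e-11.
[H^+] = sqrt(Ka x [C2H5NH3+]) = sqrt(1.56e-11 x 0.1900) = 1.72e-6 M.
pH = -log(1.72e-6) = 5.76.

5.76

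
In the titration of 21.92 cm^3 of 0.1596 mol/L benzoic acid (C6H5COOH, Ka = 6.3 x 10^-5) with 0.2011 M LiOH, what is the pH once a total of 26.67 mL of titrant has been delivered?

n(acid) = 0.1596 x 0.02192 = 0.003498 mol; n(LiOH) added = 0.2011 x 0.02667 = 0.005363 mol.
Base is in excess by 0.005363 - 0.003498 = 0.001865 mol in a total volume of 0.04859 L.
[OH^-] = 0.001865/0.04859 = 0.03838 M, so pOH = 1.42 and pH = 14.00 - 1.42 = 12.58.

12.58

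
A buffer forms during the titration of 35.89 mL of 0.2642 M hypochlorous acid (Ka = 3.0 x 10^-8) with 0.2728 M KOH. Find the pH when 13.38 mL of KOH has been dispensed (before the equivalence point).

Initial n(HClO) = 0.2642 x 0.03589 = 0.009482 mol.
n(KOH) added = 0.2728 x 0.01338 = 0.003650 mol, converting that many moles of HClO to ClO-.
Remaining n(HClO) = 0.005832 mol; n(ClO-) = 0.003650 mol.
By Henderson-Hasselbalch, pH = pKa + log([A^-]/[HA]) = 7.52 + log(0.003650/0.005832) = 7.52 + (-0.20) = 7.32.

7.32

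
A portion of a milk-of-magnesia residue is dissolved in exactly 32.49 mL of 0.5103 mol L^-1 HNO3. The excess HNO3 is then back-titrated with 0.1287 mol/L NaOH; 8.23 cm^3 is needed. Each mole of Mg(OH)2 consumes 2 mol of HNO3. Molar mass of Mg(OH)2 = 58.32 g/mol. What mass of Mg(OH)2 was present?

0.453 g

Total n(HNO3) added = 0.5103 x 0.03249 = 0.01658 mol.
n(NaOH) used = 0.1287 x 0.008230 = 0.001059 mol, which equals the excess n(HNO3).
So n(HNO3) consumed by the sample = 0.01658 - 0.001059 = 0.01552 mol.
n(Mg(OH)2) = 0.01552 / 2 = 0.007760 mol.
mass = 0.007760 mol x 58.32 g/mol = 0.453 g.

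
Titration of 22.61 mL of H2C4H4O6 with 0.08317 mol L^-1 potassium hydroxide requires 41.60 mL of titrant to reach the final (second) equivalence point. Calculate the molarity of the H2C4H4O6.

n(KOH) = 0.08317 x 0.04160 = 0.003460 mol.
At the final (second) equivalence point, 2 mol OH^- react per mol H2C4H4O6, so n(H2C4H4O6) = 0.003460 / 2 = 0.001730 mol.
[H2C4H4O6] = 0.001730 / 0.02261 L = 0.0765 M.

0.0765 M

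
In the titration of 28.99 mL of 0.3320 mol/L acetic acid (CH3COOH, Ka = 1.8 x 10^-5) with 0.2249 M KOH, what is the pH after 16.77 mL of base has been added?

4.55

Initial n(CH3COOH) = 0.3320 x 0.02899 = 0.009625 mol.
n(KOH) added = 0.2249 x 0.01677 = 0.003772 mol, converting that many moles of CH3COOH to CH3COO-.
Remaining n(CH3COOH) = 0.005853 mol; n(CH3COO-) = 0.003772 mol.
By Henderson-Hasselbalch, pH = pKa + log([A^-]/[HA]) = 4.74 + log(0.003772/0.005853) = 4.74 + (-0.19) = 4.55.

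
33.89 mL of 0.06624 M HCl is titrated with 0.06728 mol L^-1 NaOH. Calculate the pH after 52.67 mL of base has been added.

12.18

n(acid) = 0.06624 x 0.03389 = 0.002245 mol; n(NaOH) added = 0.06728 x 0.05267 = 0.003544 mol.
Base is in excess by 0.003544 - 0.002245 = 0.001299 mol in a total volume of 0.08656 L.
[OH^-] = 0.001299/0.08656 = 0.01500 M, so pOH = 1.82 and pH = 14.00 - 1.82 = 12.18.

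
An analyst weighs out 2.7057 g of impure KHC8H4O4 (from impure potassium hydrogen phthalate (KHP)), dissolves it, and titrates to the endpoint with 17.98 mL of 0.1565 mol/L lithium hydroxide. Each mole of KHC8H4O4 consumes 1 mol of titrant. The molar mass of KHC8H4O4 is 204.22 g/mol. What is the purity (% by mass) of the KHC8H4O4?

21.2%

n(LiOH) = 0.1565 x 0.01798 = 0.002814 mol.
n(KHC8H4O4) = 0.002814 / 1 = 0.002814 mol.
mass of KHC8H4O4 = 0.002814 x 204.22 = 0.5746 g.
% purity = 0.5746 / 2.7057 x 100 = 21.2%.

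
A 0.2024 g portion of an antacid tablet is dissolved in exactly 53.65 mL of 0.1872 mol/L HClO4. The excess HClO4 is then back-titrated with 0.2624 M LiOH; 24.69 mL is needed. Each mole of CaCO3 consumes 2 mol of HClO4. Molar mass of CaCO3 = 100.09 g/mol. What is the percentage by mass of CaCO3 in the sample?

Total n(HClO4) added = 0.1872 x 0.05365 = 0.01004 mol.
n(LiOH) used = 0.2624 x 0.02469 = 0.006479 mol, which equals the excess n(HClO4).
So n(HClO4) consumed by the sample = 0.01004 - 0.006479 = 0.003565 mol.
n(CaCO3) = 0.003565 / 2 = 0.001782 mol.
mass CaCO3 = 0.001782 x 100.09 = 0.1784 g, so %CaCO3 = 0.1784/0.2024 x 100 = 88.1%.

88.1%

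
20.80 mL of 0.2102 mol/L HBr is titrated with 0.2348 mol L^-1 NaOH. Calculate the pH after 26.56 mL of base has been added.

n(acid) = 0.2102 x 0.02080 = 0.004372 mol; n(NaOH) added = 0.2348 x 0.02656 = 0.006236 mol.
Base is in excess by 0.006236 - 0.004372 = 0.001864 mol in a total volume of 0.04736 L.
[OH^-] = 0.001864/0.04736 = 0.03936 M, so pOH = 1.40 and pH = 14.00 - 1.40 = 12.60.

12.60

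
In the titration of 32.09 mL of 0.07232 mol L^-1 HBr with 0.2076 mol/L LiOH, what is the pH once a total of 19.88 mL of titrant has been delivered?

12.54

n(acid) = 0.07232 x 0.03209 = 0.002321 mol; n(LiOH) added = 0.2076 x 0.01988 = 0.004127 mol.
Base is in excess by 0.004127 - 0.002321 = 0.001806 mol in a total volume of 0.05197 L.
[OH^-] = 0.001806/0.05197 = 0.03476 M, so pOH = 1.46 and pH = 14.00 - 1.46 = 12.54.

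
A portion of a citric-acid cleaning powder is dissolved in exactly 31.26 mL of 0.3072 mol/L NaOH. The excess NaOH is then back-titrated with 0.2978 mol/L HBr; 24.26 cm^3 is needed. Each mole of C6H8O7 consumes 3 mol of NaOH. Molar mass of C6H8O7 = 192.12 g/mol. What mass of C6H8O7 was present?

Total n(NaOH) added = 0.3072 x 0.03126 = 0.009603 mol.
n(HBr) used = 0.2978 x 0.02426 = 0.007225 mol, which equals the excess n(NaOH).
So n(NaOH) consumed by the sample = 0.009603 - 0.007225 = 0.002378 mol.
n(C6H8O7) = 0.002378 / 3 = 0.0007928 mol.
mass = 0.0007928 mol x 192.12 g/mol = 0.152 g.

0.152 g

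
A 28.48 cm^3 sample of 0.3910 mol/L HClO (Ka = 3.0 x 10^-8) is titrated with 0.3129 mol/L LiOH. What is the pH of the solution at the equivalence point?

n(HClO) = 0.3910 x 0.02848 = 0.01114 mol; V(LiOH) at equivalence = 0.01114/0.3129 = 0.03559 L.
At equivalence all the acid is converted to ClO-; total volume = 0.02848 + 0.03559 = 0.06407 L, so [ClO-] = 0.01114/0.06407 = 0.1738 M.
Kb = Kw/Ka = 1.0e-14 / 3.0 x 10^-8 = 3.33e-7.
[OH^-] = sqrt(Kb x [ClO-]) = sqrt(3.33e-7 x 0.1738) = 0.000241 M.
pOH = 3.62, so pH = 14.00 - 3.62 = 10.38.

10.38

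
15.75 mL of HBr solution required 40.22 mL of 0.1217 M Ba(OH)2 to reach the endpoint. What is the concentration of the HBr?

n(Ba(OH)2) delivered = 0.1217 x 0.04022 = 0.004895 mol.
The reaction is 2 HBr + 1 Ba(OH)2, so n(HBr) = 0.004895 x 2/1 = 0.009790 mol.
[HBr] = 0.009790 mol / 0.01575 L = 0.622 M.

0.622 M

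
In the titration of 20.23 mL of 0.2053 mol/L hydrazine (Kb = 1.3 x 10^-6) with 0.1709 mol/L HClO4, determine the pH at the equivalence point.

n(N2H4) = 0.2053 x 0.02023 = 0.004153 mol; V(HClO4) at equivalence = 0.004153/0.1709 = 0.02430 L.
At equivalence the base is fully converted to N2H5+; total volume = 0.04453 L, so [N2H5+] = 0.004153/0.04453 = 0.09326 M.
Ka(N2H5+) = Kw/Kb = 1.0e-14 / 1.3 x 10^-6 = 7.69e-9.
[H^+] = sqrt(Ka x [N2H5+]) = sqrt(7.69e-9 x 0.09326) = 2.68e-5 M.
pH = -log(2.68e-5) = 4.57.

4.57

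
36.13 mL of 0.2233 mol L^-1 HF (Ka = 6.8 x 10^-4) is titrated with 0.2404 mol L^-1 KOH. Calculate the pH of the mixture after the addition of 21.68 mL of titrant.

3.43

Initial n(HF) = 0.2233 x 0.03613 = 0.008068 mol.
n(KOH) added = 0.2404 x 0.02168 = 0.005212 mol, converting that many moles of HF to F-.
Remaining n(HF) = 0.002856 mol; n(F-) = 0.005212 mol.
By Henderson-Hasselbalch, pH = pKa + log([A^-]/[HA]) = 3.17 + log(0.005212/0.002856) = 3.17 + (+0.26) = 3.43.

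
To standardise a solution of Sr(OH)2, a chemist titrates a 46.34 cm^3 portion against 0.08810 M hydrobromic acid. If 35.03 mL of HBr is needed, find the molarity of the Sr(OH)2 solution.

n(HBr) delivered = 0.08810 x 0.03503 = 0.003086 mol.
The reaction is 1 Sr(OH)2 + 2 HBr, so n(Sr(OH)2) = 0.003086 x 1/2 = 0.001543 mol.
[Sr(OH)2] = 0.001543 mol / 0.04634 L = 0.0333 M.

0.0333 M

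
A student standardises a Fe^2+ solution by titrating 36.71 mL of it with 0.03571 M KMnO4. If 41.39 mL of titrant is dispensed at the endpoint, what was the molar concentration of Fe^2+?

n(KMnO4) = 0.03571 x 0.04139 = 0.001478 mol.
From the balanced equation, 1 mol KMnO4 reacts with 5 mol Fe^2+, so n(Fe^2+) = 0.001478 x 5/1 = 0.007390 mol.
[Fe^2+] = 0.007390 / 0.03671 L = 0.201 M.

0.201 M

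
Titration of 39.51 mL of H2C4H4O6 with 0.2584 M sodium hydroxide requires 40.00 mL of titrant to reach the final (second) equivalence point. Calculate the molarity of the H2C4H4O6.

0.131 M

n(NaOH) = 0.2584 x 0.04000 = 0.01034 mol.
At the final (second) equivalence point, 2 mol OH^- react per mol H2C4H4O6, so n(H2C4H4O6) = 0.01034 / 2 = 0.005168 mol.
[H2C4H4O6] = 0.005168 / 0.03951 L = 0.131 M.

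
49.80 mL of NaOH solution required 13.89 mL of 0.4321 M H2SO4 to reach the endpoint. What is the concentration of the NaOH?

n(H2SO4) delivered = 0.4321 x 0.01389 = 0.006002 mol.
The reaction is 2 NaOH + 1 H2SO4, so n(NaOH) = 0.006002 x 2/1 = 0.01200 mol.
[NaOH] = 0.01200 mol / 0.04980 L = 0.241 M.

0.241 M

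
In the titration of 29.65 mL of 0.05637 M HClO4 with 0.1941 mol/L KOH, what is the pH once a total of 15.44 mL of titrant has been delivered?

12.47

n(acid) = 0.05637 x 0.02965 = 0.001671 mol; n(KOH) added = 0.1941 x 0.01544 = 0.002997 mol.
Base is in excess by 0.002997 - 0.001671 = 0.001326 mol in a total volume of 0.04509 L.
[OH^-] = 0.001326/0.04509 = 0.02940 M, so pOH = 1.53 and pH = 14.00 - 1.53 = 12.47.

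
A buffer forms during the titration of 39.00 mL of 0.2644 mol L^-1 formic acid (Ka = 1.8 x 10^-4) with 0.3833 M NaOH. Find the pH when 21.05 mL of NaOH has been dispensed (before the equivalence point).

4.30

Initial n(HCOOH) = 0.2644 x 0.03900 = 0.01031 mol.
n(NaOH) added = 0.3833 x 0.02105 = 0.008068 mol, converting that many moles of HCOOH to HCOO-.
Remaining n(HCOOH) = 0.002243 mol; n(HCOO-) = 0.008068 mol.
By Henderson-Hasselbalch, pH = pKa + log([A^-]/[HA]) = 3.74 + log(0.008068/0.002243) = 3.74 + (+0.56) = 4.30.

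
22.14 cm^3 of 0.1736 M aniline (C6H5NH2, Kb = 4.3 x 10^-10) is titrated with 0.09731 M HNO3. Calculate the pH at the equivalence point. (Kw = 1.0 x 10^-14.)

2.92

n(C6H5NH2) = 0.1736 x 0.02214 = 0.003844 mol; V(HNO3) at equivalence = 0.003844/0.09731 = 0.03950 L.
At equivalence the base is fully converted to C6H5NH3+; total volume = 0.06164 L, so [C6H5NH3+] = 0.003844/0.06164 = 0.06236 M.
Ka(C6H5NH3+) = Kw/Kb = 1.0e-14 / 4.3 x 10^-10 = 2.33e-5.
[H^+] = sqrt(Ka x [C6H5NH3+]) = sqrt(2.33e-5 x 0.06236) = 0.00120 M.
pH = -log(0.00120) = 2.92.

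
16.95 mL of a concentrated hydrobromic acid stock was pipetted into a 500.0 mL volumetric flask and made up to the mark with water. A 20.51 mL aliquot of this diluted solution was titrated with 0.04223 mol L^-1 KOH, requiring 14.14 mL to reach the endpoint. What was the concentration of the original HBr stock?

0.859 M

n(KOH) = 0.04223 x 0.01414 = 0.0005971 mol.
n(HBr) in the aliquot = 0.0005971 mol.
[diluted HBr] = 0.0005971 / 0.02051 = 0.02911 M.
Dilution factor = 500.0/16.95 = 29.50, so [stock] = 0.02911 x 29.50 = 0.859 M.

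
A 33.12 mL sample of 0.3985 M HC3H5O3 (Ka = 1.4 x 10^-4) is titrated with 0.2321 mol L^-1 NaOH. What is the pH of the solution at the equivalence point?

8.51

n(HC3H5O3) = 0.3985 x 0.03312 = 0.01320 mol; V(NaOH) at equivalence = 0.01320/0.2321 = 0.05686 L.
At equivalence all the acid is converted to C3H5O3-; total volume = 0.03312 + 0.05686 = 0.08998 L, so [C3H5O3-] = 0.01320/0.08998 = 0.1467 M.
Kb = Kw/Ka = 1.0e-14 / 1.4 x 10^-4 = 7.14e-11.
[OH^-] = sqrt(Kb x [C3H5O3-]) = sqrt(7.14e-11 x 0.1467) = 3.24e-6 M.
pOH = 5.49, so pH = 14.00 - 5.49 = 8.51.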